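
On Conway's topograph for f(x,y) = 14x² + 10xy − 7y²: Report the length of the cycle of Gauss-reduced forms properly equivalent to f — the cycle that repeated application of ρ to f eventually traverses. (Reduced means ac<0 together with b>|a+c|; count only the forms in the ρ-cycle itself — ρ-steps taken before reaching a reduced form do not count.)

D = 492, ⌊√D⌋ = 22
river: ρ → (-7,18,6)
river: ρ → (6,18,-7)
river: ρ → (-7,10,14)
river: ρ → (14,18,-3)
river: ρ → (-3,18,14)
river: ρ → (14,10,-7)
ρ-cycle length = 6 (tail of 0 descent steps not counted)

6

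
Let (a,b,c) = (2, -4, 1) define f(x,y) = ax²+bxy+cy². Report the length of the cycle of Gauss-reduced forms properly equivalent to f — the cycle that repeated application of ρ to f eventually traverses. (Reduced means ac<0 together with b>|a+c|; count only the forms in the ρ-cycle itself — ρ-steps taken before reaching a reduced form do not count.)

D = 8, ⌊√D⌋ = 2
descent: ρ → (1,2,-1)  [lands on river]
river: ρ → (-1,2,1)
ρ-cycle length = 2 (tail of 1 descent step not counted)

2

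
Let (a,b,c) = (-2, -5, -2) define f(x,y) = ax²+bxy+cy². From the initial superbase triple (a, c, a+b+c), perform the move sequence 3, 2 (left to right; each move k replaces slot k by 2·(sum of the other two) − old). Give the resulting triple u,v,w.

start (-2,-2,-9) = (f(1,0),f(0,1),f(1,1))
replace slot 3: 2·((-2)+(-2)) − (-9) = 1 → (-2,-2,1)
replace slot 2: 2·((-2)+1) − (-2) = 0 → (-2,0,1)

-2,0,1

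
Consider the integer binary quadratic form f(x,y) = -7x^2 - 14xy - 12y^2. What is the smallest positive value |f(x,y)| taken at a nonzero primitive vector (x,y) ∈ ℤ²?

translate: b→0 (≡14 mod 14), so (7,14,12)→(7,0,5)
flip: (7,0,5)→(5,0,7)
reduced (well bottom): (5,0,7) with a≤c, −a<b≤a
well minimum |f| = |-5| = 5 (negative-definite)

5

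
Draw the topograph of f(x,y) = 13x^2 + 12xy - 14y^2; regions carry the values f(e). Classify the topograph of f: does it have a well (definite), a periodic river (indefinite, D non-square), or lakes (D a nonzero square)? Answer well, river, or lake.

D = b²−4ac = 12² − 4·13·(-14) = 872
D > 0 non-square ⇒ indefinite ⇒ periodic river

river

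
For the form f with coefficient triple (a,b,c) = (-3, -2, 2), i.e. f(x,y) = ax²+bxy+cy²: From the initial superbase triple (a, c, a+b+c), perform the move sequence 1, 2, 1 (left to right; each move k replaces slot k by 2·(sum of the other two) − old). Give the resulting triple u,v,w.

start (-3,2,-3) = (f(1,0),f(0,1),f(1,1))
replace slot 1: 2·(2+(-3)) − (-3) = 1 → (1,2,-3)
replace slot 2: 2·(1+(-3)) − 2 = -6 → (1,-6,-3)
replace slot 1: 2·((-6)+(-3)) − 1 = -19 → (-19,-6,-3)

-19,-6,-3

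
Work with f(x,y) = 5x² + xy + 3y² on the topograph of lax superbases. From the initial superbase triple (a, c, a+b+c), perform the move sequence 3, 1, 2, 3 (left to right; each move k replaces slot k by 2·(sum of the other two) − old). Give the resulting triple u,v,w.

start (5,3,9) = (f(1,0),f(0,1),f(1,1))
replace slot 3: 2·(5+3) − 9 = 7 → (5,3,7)
replace slot 1: 2·(3+7) − 5 = 15 → (15,3,7)
replace slot 2: 2·(15+7) − 3 = 41 → (15,41,7)
replace slot 3: 2·(15+41) − 7 = 105 → (15,41,105)

15,41,105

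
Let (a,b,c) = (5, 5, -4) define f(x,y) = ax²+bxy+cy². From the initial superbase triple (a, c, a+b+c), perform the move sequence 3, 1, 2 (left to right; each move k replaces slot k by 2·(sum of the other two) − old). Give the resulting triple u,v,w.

start (5,-4,6) = (f(1,0),f(0,1),f(1,1))
replace slot 3: 2·(5+(-4)) − 6 = -4 → (5,-4,-4)
replace slot 1: 2·((-4)+(-4)) − 5 = -21 → (-21,-4,-4)
replace slot 2: 2·((-21)+(-4)) − (-4) = -46 → (-21,-46,-4)

-21,-46,-4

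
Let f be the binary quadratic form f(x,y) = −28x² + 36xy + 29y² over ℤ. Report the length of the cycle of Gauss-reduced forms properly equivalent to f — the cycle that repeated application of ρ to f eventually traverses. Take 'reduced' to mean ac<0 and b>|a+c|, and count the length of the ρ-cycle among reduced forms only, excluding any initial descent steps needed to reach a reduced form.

D = 4544, ⌊√D⌋ = 67
river: ρ → (29,22,-35)
river: ρ → (-35,48,16)
river: ρ → (16,48,-35)
river: ρ → (-35,22,29)
river: ρ → (29,36,-28)
river: ρ → (-28,20,37)
river: ρ → (37,54,-11)
river: ρ → (-11,56,32)
river: ρ → (32,8,-35)
river: ρ → (-35,62,5)
river: ρ → (5,58,-59)
river: ρ → (-59,60,4)
river: ρ → (4,60,-59)
river: ρ → (-59,58,5)
river: ρ → (5,62,-35)
river: ρ → (-35,8,32)
river: ρ → (32,56,-11)
river: ρ → (-11,54,37)
river: ρ → (37,20,-28)
river: ρ → (-28,36,29)
ρ-cycle length = 20 (tail of 0 descent steps not counted)

20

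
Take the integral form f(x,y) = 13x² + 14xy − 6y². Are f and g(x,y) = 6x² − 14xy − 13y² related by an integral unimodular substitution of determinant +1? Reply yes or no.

D₁ = 508, D₂ = 508
river cycle of f (length 12): (-6, 22, 1), (1, 22, -6), (-6, 14, 13), (13, 12, -7), (-7, 16, 9), (9, 20, -3), (-3, 22, 2), (2, 22, -3), (-3, 20, 9), (9, 16, -7), … (2 more)
river cycle of g (length 12): (-13, 14, 6), (6, 22, -1), (-1, 22, 6), (6, 14, -13), (-13, 12, 7), (7, 16, -9), (-9, 20, 3), (3, 22, -2), (-2, 22, 3), (3, 20, -9), … (2 more)
cycles differ ⇒ inequivalent

no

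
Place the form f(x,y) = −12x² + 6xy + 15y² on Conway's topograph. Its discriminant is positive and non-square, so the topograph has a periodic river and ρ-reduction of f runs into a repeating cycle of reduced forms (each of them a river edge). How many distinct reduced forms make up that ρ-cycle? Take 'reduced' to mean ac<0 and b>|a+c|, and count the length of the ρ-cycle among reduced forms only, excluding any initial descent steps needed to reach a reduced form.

D = 756, ⌊√D⌋ = 27
river: ρ → (15,24,-3)
river: ρ → (-3,24,15)
river: ρ → (15,6,-12)
river: ρ → (-12,18,9)
river: ρ → (9,18,-12)
river: ρ → (-12,6,15)
ρ-cycle length = 6 (tail of 0 descent steps not counted)

6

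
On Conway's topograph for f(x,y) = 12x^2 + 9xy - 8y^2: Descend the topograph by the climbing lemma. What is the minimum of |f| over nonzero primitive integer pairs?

river: ρ → (-8,7,13)
river: ρ → (13,19,-2)
river: ρ → (-2,21,3)
river: ρ → (3,21,-2)
river: ρ → (-2,19,13)
river: ρ → (13,7,-8)
river: ρ → (-8,9,12)
river: ρ → (12,15,-5)
river: ρ → (-5,15,12)
river: ρ → (12,9,-8)
closes: descent 0, river 10
min |a| on river = 2

2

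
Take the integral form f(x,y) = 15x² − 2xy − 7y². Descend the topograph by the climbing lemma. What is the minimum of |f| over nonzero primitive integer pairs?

descent: ρ → (-7,16,6)  [lands on river]
river: ρ → (6,20,-1)
river: ρ → (-1,20,6)
river: ρ → (6,16,-7)
river: ρ → (-7,12,10)
river: ρ → (10,8,-9)
river: ρ → (-9,10,9)
river: ρ → (9,8,-10)
river: ρ → (-10,12,7)
river: ρ → (7,16,-6)
river: ρ → (-6,20,1)
river: ρ → (1,20,-6)
river: ρ → (-6,16,7)
river: ρ → (7,12,-10)
river: ρ → (-10,8,9)
river: ρ → (9,10,-9)
river: ρ → (-9,8,10)
river: ρ → (10,12,-7)
closes: descent 1, river 18
min |a| on river = 1

1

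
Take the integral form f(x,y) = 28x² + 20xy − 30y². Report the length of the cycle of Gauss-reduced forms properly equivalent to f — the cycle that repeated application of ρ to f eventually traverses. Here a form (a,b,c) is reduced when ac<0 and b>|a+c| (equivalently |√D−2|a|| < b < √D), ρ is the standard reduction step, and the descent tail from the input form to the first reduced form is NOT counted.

D = 3760, ⌊√D⌋ = 61
river: ρ → (-30,40,18)
river: ρ → (18,32,-38)
river: ρ → (-38,44,12)
river: ρ → (12,52,-22)
river: ρ → (-22,36,28)
river: ρ → (28,20,-30)
ρ-cycle length = 6 (tail of 0 descent steps not counted)

6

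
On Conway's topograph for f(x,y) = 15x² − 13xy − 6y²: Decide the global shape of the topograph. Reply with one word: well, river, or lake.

D = b²−4ac = (-13)² − 4·15·(-6) = 529
D = 23² is a perfect square ⇒ form factors over ℤ ⇒ lakes

lake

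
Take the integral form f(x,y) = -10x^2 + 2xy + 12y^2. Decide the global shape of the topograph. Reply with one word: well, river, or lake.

D = b²−4ac = 2² − 4·(-10)·12 = 484
D = 22² is a perfect square ⇒ form factors over ℤ ⇒ lakes

lake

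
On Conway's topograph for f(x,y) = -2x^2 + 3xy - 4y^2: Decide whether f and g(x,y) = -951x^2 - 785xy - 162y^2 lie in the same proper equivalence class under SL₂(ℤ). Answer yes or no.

D₁ = -23, D₂ = -23
f is negative-definite; reduce −f:
−f: translate: b→1 (≡-3 mod 4), so (2,-3,4)→(2,1,3)
−f: reduced (well bottom): (2,1,3) with a≤c, −a<b≤a
flip sign back: reduced form of f is (-2,-1,-3)
g is negative-definite; reduce −g:
−g: flip: (951,785,162)→(162,-785,951)
−g: translate: b→-137 (≡-785 mod 324), so (162,-785,951)→(162,-137,29)
−g: flip: (162,-137,29)→(29,137,162)
−g: translate: b→21 (≡137 mod 58), so (29,137,162)→(29,21,4)
−g: flip: (29,21,4)→(4,-21,29)
−g: translate: b→3 (≡-21 mod 8), so (4,-21,29)→(4,3,2)
−g: flip: (4,3,2)→(2,-3,4)
−g: translate: b→1 (≡-3 mod 4), so (2,-3,4)→(2,1,3)
−g: reduced (well bottom): (2,1,3) with a≤c, −a<b≤a
flip sign back: reduced form of g is (-2,-1,-3)
reduced forms (-2, -1, -3) vs (-2, -1, -3) ⇒ equivalent

yes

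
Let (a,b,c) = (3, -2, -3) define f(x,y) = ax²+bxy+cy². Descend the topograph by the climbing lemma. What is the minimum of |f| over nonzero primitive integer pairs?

descent: ρ → (-3,2,3)  [lands on river]
river: ρ → (3,4,-2)
river: ρ → (-2,4,3)
river: ρ → (3,2,-3)
river: ρ → (-3,4,2)
river: ρ → (2,4,-3)
closes: descent 1, river 6
min |a| on river = 2

2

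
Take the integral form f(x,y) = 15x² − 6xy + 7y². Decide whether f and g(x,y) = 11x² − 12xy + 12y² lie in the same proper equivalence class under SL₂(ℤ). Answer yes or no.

D₁ = -384, D₂ = -384
f: flip: (15,-6,7)→(7,6,15)
f: reduced (well bottom): (7,6,15) with a≤c, −a<b≤a
g: translate: b→10 (≡-12 mod 22), so (11,-12,12)→(11,10,11)
g: reduced (well bottom): (11,10,11) with a≤c, −a<b≤a
reduced forms (7, 6, 15) vs (11, 10, 11) ⇒ inequivalent

no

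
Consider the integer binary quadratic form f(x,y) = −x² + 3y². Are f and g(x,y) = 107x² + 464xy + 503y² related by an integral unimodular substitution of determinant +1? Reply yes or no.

D₁ = 12, D₂ = 12
river cycle of f (length 2): (-1, 2, 2), (2, 2, -1)
river cycle of g (length 2): (-1, 2, 2), (2, 2, -1)
cycles coincide ⇒ equivalent

yes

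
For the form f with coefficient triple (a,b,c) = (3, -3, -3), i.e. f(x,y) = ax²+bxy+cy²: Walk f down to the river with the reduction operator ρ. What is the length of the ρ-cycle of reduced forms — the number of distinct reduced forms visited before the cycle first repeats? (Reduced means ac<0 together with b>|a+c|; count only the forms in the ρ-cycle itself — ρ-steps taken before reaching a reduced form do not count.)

D = 45, ⌊√D⌋ = 6
descent: ρ → (-3,3,3)  [lands on river]
river: ρ → (3,3,-3)
ρ-cycle length = 2 (tail of 1 descent step not counted)

2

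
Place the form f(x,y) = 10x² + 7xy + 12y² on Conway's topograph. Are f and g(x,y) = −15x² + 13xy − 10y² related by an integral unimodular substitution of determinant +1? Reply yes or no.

D₁ = -431, D₂ = -431
f: reduced (well bottom): (10,7,12) with a≤c, −a<b≤a
g is negative-definite; reduce −g:
−g: flip: (15,-13,10)→(10,13,15)
−g: translate: b→-7 (≡13 mod 20), so (10,13,15)→(10,-7,12)
−g: reduced (well bottom): (10,-7,12) with a≤c, −a<b≤a
flip sign back: reduced form of g is (-10,7,-12)
reduced forms (10, 7, 12) vs (-10, 7, -12) ⇒ inequivalent

no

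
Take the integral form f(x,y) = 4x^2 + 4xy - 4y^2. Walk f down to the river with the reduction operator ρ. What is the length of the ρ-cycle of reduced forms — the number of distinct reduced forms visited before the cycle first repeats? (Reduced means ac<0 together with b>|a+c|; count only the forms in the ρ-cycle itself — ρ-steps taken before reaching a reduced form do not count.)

D = 80, ⌊√D⌋ = 8
river: ρ → (-4,4,4)
river: ρ → (4,4,-4)
ρ-cycle length = 2 (tail of 0 descent steps not counted)

2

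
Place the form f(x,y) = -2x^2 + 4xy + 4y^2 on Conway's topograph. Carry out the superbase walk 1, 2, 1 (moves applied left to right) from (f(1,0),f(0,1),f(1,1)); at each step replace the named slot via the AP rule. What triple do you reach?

start (-2,4,6) = (f(1,0),f(0,1),f(1,1))
replace slot 1: 2·(4+6) − (-2) = 22 → (22,4,6)
replace slot 2: 2·(22+6) − 4 = 52 → (22,52,6)
replace slot 1: 2·(52+6) − 22 = 94 → (94,52,6)

94,52,6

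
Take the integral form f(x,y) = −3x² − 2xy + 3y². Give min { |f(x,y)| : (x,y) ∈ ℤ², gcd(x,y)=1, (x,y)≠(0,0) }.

descent: ρ → (3,2,-3)  [lands on river]
river: ρ → (-3,4,2)
river: ρ → (2,4,-3)
river: ρ → (-3,2,3)
river: ρ → (3,4,-2)
river: ρ → (-2,4,3)
closes: descent 1, river 6
min |a| on river = 2

2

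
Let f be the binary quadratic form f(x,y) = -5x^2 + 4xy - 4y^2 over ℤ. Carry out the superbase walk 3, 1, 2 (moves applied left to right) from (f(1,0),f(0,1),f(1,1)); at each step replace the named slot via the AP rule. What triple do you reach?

start (-5,-4,-5) = (f(1,0),f(0,1),f(1,1))
replace slot 3: 2·((-5)+(-4)) − (-5) = -13 → (-5,-4,-13)
replace slot 1: 2·((-4)+(-13)) − (-5) = -29 → (-29,-4,-13)
replace slot 2: 2·((-29)+(-13)) − (-4) = -80 → (-29,-80,-13)

-29,-80,-13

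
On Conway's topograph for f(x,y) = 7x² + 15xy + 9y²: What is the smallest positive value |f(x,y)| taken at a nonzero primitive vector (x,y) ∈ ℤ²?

translate: b→1 (≡15 mod 14), so (7,15,9)→(7,1,1)
flip: (7,1,1)→(1,-1,7)
translate: b→1 (≡-1 mod 2), so (1,-1,7)→(1,1,7)
reduced (well bottom): (1,1,7) with a≤c, −a<b≤a
well minimum = a = 1

1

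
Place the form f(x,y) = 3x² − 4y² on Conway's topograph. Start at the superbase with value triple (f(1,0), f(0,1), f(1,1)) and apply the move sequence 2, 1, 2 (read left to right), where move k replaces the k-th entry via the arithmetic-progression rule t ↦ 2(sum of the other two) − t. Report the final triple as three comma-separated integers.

start (3,-4,-1) = (f(1,0),f(0,1),f(1,1))
replace slot 2: 2·(3+(-1)) − (-4) = 8 → (3,8,-1)
replace slot 1: 2·(8+(-1)) − 3 = 11 → (11,8,-1)
replace slot 2: 2·(11+(-1)) − 8 = 12 → (11,12,-1)

11,12,-1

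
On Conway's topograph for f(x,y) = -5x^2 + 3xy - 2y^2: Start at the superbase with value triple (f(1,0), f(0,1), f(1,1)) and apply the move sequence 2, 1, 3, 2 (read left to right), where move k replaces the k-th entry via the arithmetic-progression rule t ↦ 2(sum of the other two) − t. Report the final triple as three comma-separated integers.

start (-5,-2,-4) = (f(1,0),f(0,1),f(1,1))
replace slot 2: 2·((-5)+(-4)) − (-2) = -16 → (-5,-16,-4)
replace slot 1: 2·((-16)+(-4)) − (-5) = -35 → (-35,-16,-4)
replace slot 3: 2·((-35)+(-16)) − (-4) = -98 → (-35,-16,-98)
replace slot 2: 2·((-35)+(-98)) − (-16) = -250 → (-35,-250,-98)

-35,-250,-98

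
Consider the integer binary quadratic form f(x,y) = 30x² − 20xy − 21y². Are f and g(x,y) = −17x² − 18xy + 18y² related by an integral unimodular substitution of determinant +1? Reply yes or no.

D₁ = 2920, D₂ = 1548
discriminants differ ⇒ not SL₂(ℤ)-equivalent

no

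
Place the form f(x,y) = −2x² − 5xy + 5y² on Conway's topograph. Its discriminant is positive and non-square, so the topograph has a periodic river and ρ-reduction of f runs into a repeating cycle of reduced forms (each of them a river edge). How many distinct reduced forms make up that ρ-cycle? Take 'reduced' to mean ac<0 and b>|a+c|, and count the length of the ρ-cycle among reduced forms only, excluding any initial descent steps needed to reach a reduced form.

D = 65, ⌊√D⌋ = 8
descent: ρ → (5,5,-2)  [lands on river]
river: ρ → (-2,7,2)
river: ρ → (2,5,-5)
river: ρ → (-5,5,2)
river: ρ → (2,7,-2)
river: ρ → (-2,5,5)
ρ-cycle length = 6 (tail of 1 descent step not counted)

6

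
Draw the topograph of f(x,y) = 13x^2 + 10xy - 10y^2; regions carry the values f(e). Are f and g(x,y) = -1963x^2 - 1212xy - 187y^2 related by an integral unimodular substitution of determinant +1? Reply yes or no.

D₁ = 620, D₂ = 620
river cycle of f (length 8): (-10, 10, 13), (13, 16, -7), (-7, 12, 17), (17, 22, -2), (-2, 22, 17), (17, 12, -7), (-7, 16, 13), (13, 10, -10)
river cycle of g (length 8): (-10, 10, 13), (13, 16, -7), (-7, 12, 17), (17, 22, -2), (-2, 22, 17), (17, 12, -7), (-7, 16, 13), (13, 10, -10)
cycles coincide ⇒ equivalent

yes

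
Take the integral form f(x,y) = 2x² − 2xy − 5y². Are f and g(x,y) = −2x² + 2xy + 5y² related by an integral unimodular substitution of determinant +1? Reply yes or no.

D₁ = 44, D₂ = 44
river cycle of f (length 2): (2, 6, -1), (-1, 6, 2)
river cycle of g (length 2): (-2, 6, 1), (1, 6, -2)
cycles differ ⇒ inequivalent

no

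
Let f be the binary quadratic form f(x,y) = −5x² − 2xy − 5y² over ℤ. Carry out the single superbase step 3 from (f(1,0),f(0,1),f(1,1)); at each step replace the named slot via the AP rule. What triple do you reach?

start (-5,-5,-12) = (f(1,0),f(0,1),f(1,1))
replace slot 3: 2·((-5)+(-5)) − (-12) = -8 → (-5,-5,-8)

-5,-5,-8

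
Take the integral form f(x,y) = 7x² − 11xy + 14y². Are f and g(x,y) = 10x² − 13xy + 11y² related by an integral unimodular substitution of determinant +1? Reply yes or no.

D₁ = -271, D₂ = -271
f: translate: b→3 (≡-11 mod 14), so (7,-11,14)→(7,3,10)
f: reduced (well bottom): (7,3,10) with a≤c, −a<b≤a
g: translate: b→7 (≡-13 mod 20), so (10,-13,11)→(10,7,8)
g: flip: (10,7,8)→(8,-7,10)
g: reduced (well bottom): (8,-7,10) with a≤c, −a<b≤a
reduced forms (7, 3, 10) vs (8, -7, 10) ⇒ inequivalent

no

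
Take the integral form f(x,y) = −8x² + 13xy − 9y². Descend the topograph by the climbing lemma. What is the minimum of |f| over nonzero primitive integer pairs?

translate: b→3 (≡-13 mod 16), so (8,-13,9)→(8,3,4)
flip: (8,3,4)→(4,-3,8)
reduced (well bottom): (4,-3,8) with a≤c, −a<b≤a
well minimum |f| = |-4| = 4 (negative-definite)

4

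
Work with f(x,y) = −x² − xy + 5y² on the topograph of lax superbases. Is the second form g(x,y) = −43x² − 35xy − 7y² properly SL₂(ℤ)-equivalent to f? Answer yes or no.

D₁ = 21, D₂ = 21
river cycle of f (length 2): (-1, 3, 3), (3, 3, -1)
river cycle of g (length 2): (-1, 3, 3), (3, 3, -1)
cycles coincide ⇒ equivalent

yes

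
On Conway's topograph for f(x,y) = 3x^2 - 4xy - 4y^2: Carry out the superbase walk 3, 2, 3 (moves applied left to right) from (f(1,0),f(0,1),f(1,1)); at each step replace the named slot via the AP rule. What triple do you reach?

start (3,-4,-5) = (f(1,0),f(0,1),f(1,1))
replace slot 3: 2·(3+(-4)) − (-5) = 3 → (3,-4,3)
replace slot 2: 2·(3+3) − (-4) = 16 → (3,16,3)
replace slot 3: 2·(3+16) − 3 = 35 → (3,16,35)

3,16,35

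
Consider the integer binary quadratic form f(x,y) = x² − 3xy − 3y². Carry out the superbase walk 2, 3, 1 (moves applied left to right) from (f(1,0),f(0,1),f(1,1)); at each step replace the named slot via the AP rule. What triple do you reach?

start (1,-3,-5) = (f(1,0),f(0,1),f(1,1))
replace slot 2: 2·(1+(-5)) − (-3) = -5 → (1,-5,-5)
replace slot 3: 2·(1+(-5)) − (-5) = -3 → (1,-5,-3)
replace slot 1: 2·((-5)+(-3)) − 1 = -17 → (-17,-5,-3)

-17,-5,-3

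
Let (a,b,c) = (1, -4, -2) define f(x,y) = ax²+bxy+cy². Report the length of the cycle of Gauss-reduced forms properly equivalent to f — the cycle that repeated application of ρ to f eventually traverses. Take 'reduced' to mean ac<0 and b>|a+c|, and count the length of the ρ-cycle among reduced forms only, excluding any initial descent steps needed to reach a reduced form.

D = 24, ⌊√D⌋ = 4
descent: ρ → (-2,4,1)  [lands on river]
river: ρ → (1,4,-2)
ρ-cycle length = 2 (tail of 1 descent step not counted)

2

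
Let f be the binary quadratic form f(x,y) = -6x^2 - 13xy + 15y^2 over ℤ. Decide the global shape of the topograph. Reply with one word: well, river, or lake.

D = b²−4ac = (-13)² − 4·(-6)·15 = 529
D = 23² is a perfect square ⇒ form factors over ℤ ⇒ lakes

lake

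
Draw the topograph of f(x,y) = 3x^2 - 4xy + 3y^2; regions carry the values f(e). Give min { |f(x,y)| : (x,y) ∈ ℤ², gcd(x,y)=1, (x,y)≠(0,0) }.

translate: b→2 (≡-4 mod 6), so (3,-4,3)→(3,2,2)
flip: (3,2,2)→(2,-2,3)
translate: b→2 (≡-2 mod 4), so (2,-2,3)→(2,2,3)
reduced (well bottom): (2,2,3) with a≤c, −a<b≤a
well minimum = a = 2

2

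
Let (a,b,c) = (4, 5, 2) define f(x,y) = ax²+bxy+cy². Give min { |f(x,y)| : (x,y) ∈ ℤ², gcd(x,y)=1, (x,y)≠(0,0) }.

translate: b→-3 (≡5 mod 8), so (4,5,2)→(4,-3,1)
flip: (4,-3,1)→(1,3,4)
translate: b→1 (≡3 mod 2), so (1,3,4)→(1,1,2)
reduced (well bottom): (1,1,2) with a≤c, −a<b≤a
well minimum = a = 1

1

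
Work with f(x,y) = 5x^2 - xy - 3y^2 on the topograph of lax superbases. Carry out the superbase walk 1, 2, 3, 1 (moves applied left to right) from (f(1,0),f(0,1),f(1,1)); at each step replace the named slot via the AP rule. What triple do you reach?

start (5,-3,1) = (f(1,0),f(0,1),f(1,1))
replace slot 1: 2·((-3)+1) − 5 = -9 → (-9,-3,1)
replace slot 2: 2·((-9)+1) − (-3) = -13 → (-9,-13,1)
replace slot 3: 2·((-9)+(-13)) − 1 = -45 → (-9,-13,-45)
replace slot 1: 2·((-13)+(-45)) − (-9) = -107 → (-107,-13,-45)

-107,-13,-45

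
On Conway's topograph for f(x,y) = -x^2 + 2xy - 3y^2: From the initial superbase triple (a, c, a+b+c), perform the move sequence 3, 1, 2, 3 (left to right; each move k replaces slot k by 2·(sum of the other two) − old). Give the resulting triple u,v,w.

start (-1,-3,-2) = (f(1,0),f(0,1),f(1,1))
replace slot 3: 2·((-1)+(-3)) − (-2) = -6 → (-1,-3,-6)
replace slot 1: 2·((-3)+(-6)) − (-1) = -17 → (-17,-3,-6)
replace slot 2: 2·((-17)+(-6)) − (-3) = -43 → (-17,-43,-6)
replace slot 3: 2·((-17)+(-43)) − (-6) = -114 → (-17,-43,-114)

-17,-43,-114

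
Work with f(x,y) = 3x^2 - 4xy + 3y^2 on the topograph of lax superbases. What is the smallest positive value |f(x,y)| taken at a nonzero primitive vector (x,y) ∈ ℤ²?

translate: b→2 (≡-4 mod 6), so (3,-4,3)→(3,2,2)
flip: (3,2,2)→(2,-2,3)
translate: b→2 (≡-2 mod 4), so (2,-2,3)→(2,2,3)
reduced (well bottom): (2,2,3) with a≤c, −a<b≤a
well minimum = a = 2

2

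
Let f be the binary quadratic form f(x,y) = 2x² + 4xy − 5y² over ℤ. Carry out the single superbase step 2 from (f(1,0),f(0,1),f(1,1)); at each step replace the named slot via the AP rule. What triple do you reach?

start (2,-5,1) = (f(1,0),f(0,1),f(1,1))
replace slot 2: 2·(2+1) − (-5) = 11 → (2,11,1)

2,11,1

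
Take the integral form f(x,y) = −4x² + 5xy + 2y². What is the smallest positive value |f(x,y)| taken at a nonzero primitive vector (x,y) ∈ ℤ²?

river: ρ → (2,7,-1)
river: ρ → (-1,7,2)
river: ρ → (2,5,-4)
river: ρ → (-4,3,3)
river: ρ → (3,3,-4)
river: ρ → (-4,5,2)
closes: descent 0, river 6
min |a| on river = 1

1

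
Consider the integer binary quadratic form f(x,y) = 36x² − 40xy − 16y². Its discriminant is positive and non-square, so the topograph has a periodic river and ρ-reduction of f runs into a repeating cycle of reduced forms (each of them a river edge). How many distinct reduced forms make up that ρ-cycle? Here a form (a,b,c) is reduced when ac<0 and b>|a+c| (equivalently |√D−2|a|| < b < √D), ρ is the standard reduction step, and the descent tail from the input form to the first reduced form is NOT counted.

D = 3904, ⌊√D⌋ = 62
descent: ρ → (-16,40,36)  [lands on river]
river: ρ → (36,32,-20)
river: ρ → (-20,48,20)
river: ρ → (20,32,-36)
river: ρ → (-36,40,16)
river: ρ → (16,56,-12)
river: ρ → (-12,40,48)
river: ρ → (48,56,-4)
river: ρ → (-4,56,48)
river: ρ → (48,40,-12)
river: ρ → (-12,56,16)
river: ρ → (16,40,-36)
river: ρ → (-36,32,20)
river: ρ → (20,48,-20)
river: ρ → (-20,32,36)
river: ρ → (36,40,-16)
river: ρ → (-16,56,12)
river: ρ → (12,40,-48)
river: ρ → (-48,56,4)
river: ρ → (4,56,-48)
river: ρ → (-48,40,12)
river: ρ → (12,56,-16)
ρ-cycle length = 22 (tail of 1 descent step not counted)

22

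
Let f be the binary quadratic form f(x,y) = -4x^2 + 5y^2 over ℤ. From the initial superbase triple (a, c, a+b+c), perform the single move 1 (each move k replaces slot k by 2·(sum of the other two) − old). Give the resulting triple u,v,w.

start (-4,5,1) = (f(1,0),f(0,1),f(1,1))
replace slot 1: 2·(5+1) − (-4) = 16 → (16,5,1)

16,5,1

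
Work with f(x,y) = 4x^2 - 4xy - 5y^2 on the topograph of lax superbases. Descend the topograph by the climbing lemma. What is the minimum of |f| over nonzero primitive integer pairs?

descent: ρ → (-5,4,4)  [lands on river]
river: ρ → (4,4,-5)
river: ρ → (-5,6,3)
river: ρ → (3,6,-5)
closes: descent 1, river 4
min |a| on river = 3

3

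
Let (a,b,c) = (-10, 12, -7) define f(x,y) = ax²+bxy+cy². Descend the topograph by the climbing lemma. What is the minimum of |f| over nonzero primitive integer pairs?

translate: b→8 (≡-12 mod 20), so (10,-12,7)→(10,8,5)
flip: (10,8,5)→(5,-8,10)
translate: b→2 (≡-8 mod 10), so (5,-8,10)→(5,2,7)
reduced (well bottom): (5,2,7) with a≤c, −a<b≤a
well minimum |f| = |-5| = 5 (negative-definite)

5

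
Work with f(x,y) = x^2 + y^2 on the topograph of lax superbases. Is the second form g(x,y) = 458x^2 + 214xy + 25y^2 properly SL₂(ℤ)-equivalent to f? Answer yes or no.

D₁ = -4, D₂ = -4
f: reduced (well bottom): (1,0,1) with a≤c, −a<b≤a
g: flip: (458,214,25)→(25,-214,458)
g: translate: b→-14 (≡-214 mod 50), so (25,-214,458)→(25,-14,2)
g: flip: (25,-14,2)→(2,14,25)
g: translate: b→2 (≡14 mod 4), so (2,14,25)→(2,2,1)
g: flip: (2,2,1)→(1,-2,2)
g: translate: b→0 (≡-2 mod 2), so (1,-2,2)→(1,0,1)
g: reduced (well bottom): (1,0,1) with a≤c, −a<b≤a
reduced forms (1, 0, 1) vs (1, 0, 1) ⇒ equivalent

yes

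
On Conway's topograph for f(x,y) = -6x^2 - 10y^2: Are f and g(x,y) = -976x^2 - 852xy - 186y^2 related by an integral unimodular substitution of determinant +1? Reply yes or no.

D₁ = -240, D₂ = -240
f is negative-definite; reduce −f:
−f: reduced (well bottom): (6,0,10) with a≤c, −a<b≤a
flip sign back: reduced form of f is (-6,0,-10)
g is negative-definite; reduce −g:
−g: flip: (976,852,186)→(186,-852,976)
−g: translate: b→-108 (≡-852 mod 372), so (186,-852,976)→(186,-108,16)
−g: flip: (186,-108,16)→(16,108,186)
−g: translate: b→12 (≡108 mod 32), so (16,108,186)→(16,12,6)
−g: flip: (16,12,6)→(6,-12,16)
−g: translate: b→0 (≡-12 mod 12), so (6,-12,16)→(6,0,10)
−g: reduced (well bottom): (6,0,10) with a≤c, −a<b≤a
flip sign back: reduced form of g is (-6,0,-10)
reduced forms (-6, 0, -10) vs (-6, 0, -10) ⇒ equivalent

yes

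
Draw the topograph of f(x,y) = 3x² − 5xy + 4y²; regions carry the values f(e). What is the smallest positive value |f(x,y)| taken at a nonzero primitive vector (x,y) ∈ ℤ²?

translate: b→1 (≡-5 mod 6), so (3,-5,4)→(3,1,2)
flip: (3,1,2)→(2,-1,3)
reduced (well bottom): (2,-1,3) with a≤c, −a<b≤a
well minimum = a = 2

2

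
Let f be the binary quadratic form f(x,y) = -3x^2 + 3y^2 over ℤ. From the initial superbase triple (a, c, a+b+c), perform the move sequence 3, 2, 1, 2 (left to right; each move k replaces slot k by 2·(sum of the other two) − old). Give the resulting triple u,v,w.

start (-3,3,0) = (f(1,0),f(0,1),f(1,1))
replace slot 3: 2·((-3)+3) − 0 = 0 → (-3,3,0)
replace slot 2: 2·((-3)+0) − 3 = -9 → (-3,-9,0)
replace slot 1: 2·((-9)+0) − (-3) = -15 → (-15,-9,0)
replace slot 2: 2·((-15)+0) − (-9) = -21 → (-15,-21,0)

-15,-21,0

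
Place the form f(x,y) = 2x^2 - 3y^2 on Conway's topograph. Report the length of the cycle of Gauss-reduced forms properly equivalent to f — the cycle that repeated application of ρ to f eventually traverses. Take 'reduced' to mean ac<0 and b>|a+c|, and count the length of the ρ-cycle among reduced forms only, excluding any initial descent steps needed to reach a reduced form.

D = 24, ⌊√D⌋ = 4
descent: ρ → (-3,0,2)
descent: ρ → (2,4,-1)  [lands on river]
river: ρ → (-1,4,2)
ρ-cycle length = 2 (tail of 2 descent steps not counted)

2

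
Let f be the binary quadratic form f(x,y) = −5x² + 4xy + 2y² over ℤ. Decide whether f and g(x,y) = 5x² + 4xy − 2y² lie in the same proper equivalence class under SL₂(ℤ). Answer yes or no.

D₁ = 56, D₂ = 56
river cycle of f (length 4): (2, 4, -5), (-5, 6, 1), (1, 6, -5), (-5, 4, 2)
river cycle of g (length 4): (-2, 4, 5), (5, 6, -1), (-1, 6, 5), (5, 4, -2)
cycles differ ⇒ inequivalent

no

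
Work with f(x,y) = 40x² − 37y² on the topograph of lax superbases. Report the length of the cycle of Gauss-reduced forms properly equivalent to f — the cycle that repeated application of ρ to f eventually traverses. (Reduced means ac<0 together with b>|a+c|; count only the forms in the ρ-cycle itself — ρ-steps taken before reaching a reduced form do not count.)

D = 5920, ⌊√D⌋ = 76
descent: ρ → (-37,74,3)  [lands on river]
river: ρ → (3,76,-12)
river: ρ → (-12,68,27)
river: ρ → (27,40,-40)
river: ρ → (-40,40,27)
river: ρ → (27,68,-12)
river: ρ → (-12,76,3)
river: ρ → (3,74,-37)
ρ-cycle length = 8 (tail of 1 descent step not counted)

8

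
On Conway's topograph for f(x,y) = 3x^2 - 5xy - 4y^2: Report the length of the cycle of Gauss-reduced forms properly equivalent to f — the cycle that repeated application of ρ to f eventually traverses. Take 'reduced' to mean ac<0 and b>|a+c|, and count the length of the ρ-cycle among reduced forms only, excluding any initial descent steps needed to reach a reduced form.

D = 73, ⌊√D⌋ = 8
descent: ρ → (-4,5,3)  [lands on river]
river: ρ → (3,7,-2)
river: ρ → (-2,5,6)
river: ρ → (6,7,-1)
river: ρ → (-1,7,6)
river: ρ → (6,5,-2)
river: ρ → (-2,7,3)
river: ρ → (3,5,-4)
river: ρ → (-4,3,4)
river: ρ → (4,5,-3)
river: ρ → (-3,7,2)
river: ρ → (2,5,-6)
river: ρ → (-6,7,1)
river: ρ → (1,7,-6)
river: ρ → (-6,5,2)
river: ρ → (2,7,-3)
river: ρ → (-3,5,4)
river: ρ → (4,3,-4)
ρ-cycle length = 18 (tail of 1 descent step not counted)

18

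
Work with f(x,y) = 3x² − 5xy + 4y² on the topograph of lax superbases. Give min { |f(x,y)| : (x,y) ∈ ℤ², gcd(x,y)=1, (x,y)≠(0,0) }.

translate: b→1 (≡-5 mod 6), so (3,-5,4)→(3,1,2)
flip: (3,1,2)→(2,-1,3)
reduced (well bottom): (2,-1,3) with a≤c, −a<b≤a
well minimum = a = 2

2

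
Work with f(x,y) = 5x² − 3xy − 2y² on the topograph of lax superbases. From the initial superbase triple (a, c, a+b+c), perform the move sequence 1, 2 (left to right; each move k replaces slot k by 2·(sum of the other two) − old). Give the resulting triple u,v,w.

start (5,-2,0) = (f(1,0),f(0,1),f(1,1))
replace slot 1: 2·((-2)+0) − 5 = -9 → (-9,-2,0)
replace slot 2: 2·((-9)+0) − (-2) = -16 → (-9,-16,0)

-9,-16,0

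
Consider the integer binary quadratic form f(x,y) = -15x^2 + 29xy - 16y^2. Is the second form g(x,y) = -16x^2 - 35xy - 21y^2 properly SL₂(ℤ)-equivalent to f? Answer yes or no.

D₁ = -119, D₂ = -119
f is negative-definite; reduce −f:
−f: translate: b→1 (≡-29 mod 30), so (15,-29,16)→(15,1,2)
−f: flip: (15,1,2)→(2,-1,15)
−f: reduced (well bottom): (2,-1,15) with a≤c, −a<b≤a
flip sign back: reduced form of f is (-2,1,-15)
g is negative-definite; reduce −g:
−g: translate: b→3 (≡35 mod 32), so (16,35,21)→(16,3,2)
−g: flip: (16,3,2)→(2,-3,16)
−g: translate: b→1 (≡-3 mod 4), so (2,-3,16)→(2,1,15)
−g: reduced (well bottom): (2,1,15) with a≤c, −a<b≤a
flip sign back: reduced form of g is (-2,-1,-15)
reduced forms (-2, 1, -15) vs (-2, -1, -15) ⇒ inequivalent

no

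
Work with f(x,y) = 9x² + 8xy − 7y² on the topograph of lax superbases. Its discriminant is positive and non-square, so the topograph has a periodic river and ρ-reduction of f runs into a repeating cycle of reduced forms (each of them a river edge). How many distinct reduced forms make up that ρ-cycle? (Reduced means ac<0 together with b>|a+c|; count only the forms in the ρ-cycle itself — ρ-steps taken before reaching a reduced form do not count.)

D = 316, ⌊√D⌋ = 17
river: ρ → (-7,6,10)
river: ρ → (10,14,-3)
river: ρ → (-3,16,5)
river: ρ → (5,14,-6)
river: ρ → (-6,10,9)
river: ρ → (9,8,-7)
ρ-cycle length = 6 (tail of 0 descent steps not counted)

6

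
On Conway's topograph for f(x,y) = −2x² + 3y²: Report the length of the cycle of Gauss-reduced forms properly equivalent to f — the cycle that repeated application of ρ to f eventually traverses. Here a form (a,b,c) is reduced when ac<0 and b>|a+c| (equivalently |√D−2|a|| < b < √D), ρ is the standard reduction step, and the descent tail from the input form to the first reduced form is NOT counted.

D = 24, ⌊√D⌋ = 4
descent: ρ → (3,0,-2)
descent: ρ → (-2,4,1)  [lands on river]
river: ρ → (1,4,-2)
ρ-cycle length = 2 (tail of 2 descent steps not counted)

2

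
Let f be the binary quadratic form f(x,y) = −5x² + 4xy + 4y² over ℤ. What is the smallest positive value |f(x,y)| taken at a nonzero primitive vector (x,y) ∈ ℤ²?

river: ρ → (4,4,-5)
river: ρ → (-5,6,3)
river: ρ → (3,6,-5)
river: ρ → (-5,4,4)
closes: descent 0, river 4
min |a| on river = 3

3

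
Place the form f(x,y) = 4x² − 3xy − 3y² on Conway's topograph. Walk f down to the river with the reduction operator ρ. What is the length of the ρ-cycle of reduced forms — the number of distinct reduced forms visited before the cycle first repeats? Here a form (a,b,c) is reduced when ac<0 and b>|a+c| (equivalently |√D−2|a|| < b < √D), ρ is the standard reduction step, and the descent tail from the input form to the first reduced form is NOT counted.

D = 57, ⌊√D⌋ = 7
descent: ρ → (-3,3,4)  [lands on river]
river: ρ → (4,5,-2)
river: ρ → (-2,7,1)
river: ρ → (1,7,-2)
river: ρ → (-2,5,4)
river: ρ → (4,3,-3)
ρ-cycle length = 6 (tail of 1 descent step not counted)

6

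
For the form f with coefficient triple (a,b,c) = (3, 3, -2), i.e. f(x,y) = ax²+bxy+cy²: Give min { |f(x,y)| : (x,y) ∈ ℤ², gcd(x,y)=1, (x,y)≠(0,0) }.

river: ρ → (-2,5,1)
river: ρ → (1,5,-2)
river: ρ → (-2,3,3)
river: ρ → (3,3,-2)
closes: descent 0, river 4
min |a| on river = 1

1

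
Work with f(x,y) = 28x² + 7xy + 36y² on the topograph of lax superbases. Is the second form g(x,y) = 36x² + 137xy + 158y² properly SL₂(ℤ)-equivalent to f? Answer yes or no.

D₁ = -3983, D₂ = -3983
f: reduced (well bottom): (28,7,36) with a≤c, −a<b≤a
g: translate: b→-7 (≡137 mod 72), so (36,137,158)→(36,-7,28)
g: flip: (36,-7,28)→(28,7,36)
g: reduced (well bottom): (28,7,36) with a≤c, −a<b≤a
reduced forms (28, 7, 36) vs (28, 7, 36) ⇒ equivalent

yes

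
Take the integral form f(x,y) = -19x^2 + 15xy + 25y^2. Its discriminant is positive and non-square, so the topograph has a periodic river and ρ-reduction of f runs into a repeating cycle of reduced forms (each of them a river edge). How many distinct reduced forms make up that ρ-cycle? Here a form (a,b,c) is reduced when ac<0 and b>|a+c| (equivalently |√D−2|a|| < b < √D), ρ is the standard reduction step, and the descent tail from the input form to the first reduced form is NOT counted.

D = 2125, ⌊√D⌋ = 46
river: ρ → (25,35,-9)
river: ρ → (-9,37,21)
river: ρ → (21,5,-25)
river: ρ → (-25,45,1)
river: ρ → (1,45,-25)
river: ρ → (-25,5,21)
river: ρ → (21,37,-9)
river: ρ → (-9,35,25)
river: ρ → (25,15,-19)
river: ρ → (-19,23,21)
river: ρ → (21,19,-21)
river: ρ → (-21,23,19)
river: ρ → (19,15,-25)
river: ρ → (-25,35,9)
river: ρ → (9,37,-21)
river: ρ → (-21,5,25)
river: ρ → (25,45,-1)
river: ρ → (-1,45,25)
river: ρ → (25,5,-21)
river: ρ → (-21,37,9)
river: ρ → (9,35,-25)
river: ρ → (-25,15,19)
river: ρ → (19,23,-21)
river: ρ → (-21,19,21)
river: ρ → (21,23,-19)
river: ρ → (-19,15,25)
ρ-cycle length = 26 (tail of 0 descent steps not counted)

26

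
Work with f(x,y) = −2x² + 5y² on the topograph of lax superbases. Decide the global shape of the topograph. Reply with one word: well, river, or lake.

D = b²−4ac = 0² − 4·(-2)·5 = 40
D > 0 non-square ⇒ indefinite ⇒ periodic river

river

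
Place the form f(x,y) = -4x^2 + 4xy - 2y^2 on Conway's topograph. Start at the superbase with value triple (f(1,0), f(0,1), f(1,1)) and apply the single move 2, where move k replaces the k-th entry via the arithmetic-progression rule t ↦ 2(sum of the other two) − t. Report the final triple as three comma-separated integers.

start (-4,-2,-2) = (f(1,0),f(0,1),f(1,1))
replace slot 2: 2·((-4)+(-2)) − (-2) = -10 → (-4,-10,-2)

-4,-10,-2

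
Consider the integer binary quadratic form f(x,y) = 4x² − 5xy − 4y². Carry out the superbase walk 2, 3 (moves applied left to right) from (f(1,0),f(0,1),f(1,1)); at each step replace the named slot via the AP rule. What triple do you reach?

start (4,-4,-5) = (f(1,0),f(0,1),f(1,1))
replace slot 2: 2·(4+(-5)) − (-4) = 2 → (4,2,-5)
replace slot 3: 2·(4+2) − (-5) = 17 → (4,2,17)

4,2,17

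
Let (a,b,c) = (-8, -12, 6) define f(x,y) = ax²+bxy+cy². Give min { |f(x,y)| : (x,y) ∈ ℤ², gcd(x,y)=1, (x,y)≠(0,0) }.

descent: ρ → (6,12,-8)  [lands on river]
river: ρ → (-8,4,10)
river: ρ → (10,16,-2)
river: ρ → (-2,16,10)
river: ρ → (10,4,-8)
river: ρ → (-8,12,6)
closes: descent 1, river 6
min |a| on river = 2

2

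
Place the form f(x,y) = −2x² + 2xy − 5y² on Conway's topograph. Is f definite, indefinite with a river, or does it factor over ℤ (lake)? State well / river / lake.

D = b²−4ac = 2² − 4·(-2)·(-5) = -36
D < 0 ⇒ definite ⇒ every region one sign ⇒ single well

well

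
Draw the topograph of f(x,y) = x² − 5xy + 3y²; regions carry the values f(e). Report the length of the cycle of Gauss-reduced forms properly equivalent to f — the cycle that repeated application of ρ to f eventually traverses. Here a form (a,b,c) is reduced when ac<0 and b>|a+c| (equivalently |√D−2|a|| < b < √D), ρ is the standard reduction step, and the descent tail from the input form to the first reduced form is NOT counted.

D = 13, ⌊√D⌋ = 3
descent: ρ → (3,-1,-1)
descent: ρ → (-1,3,1)  [lands on river]
river: ρ → (1,3,-1)
ρ-cycle length = 2 (tail of 2 descent steps not counted)

2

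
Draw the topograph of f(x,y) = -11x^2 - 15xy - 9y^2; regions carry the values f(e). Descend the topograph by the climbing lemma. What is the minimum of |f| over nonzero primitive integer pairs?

translate: b→-7 (≡15 mod 22), so (11,15,9)→(11,-7,5)
flip: (11,-7,5)→(5,7,11)
translate: b→-3 (≡7 mod 10), so (5,7,11)→(5,-3,9)
reduced (well bottom): (5,-3,9) with a≤c, −a<b≤a
well minimum |f| = |-5| = 5 (negative-definite)

5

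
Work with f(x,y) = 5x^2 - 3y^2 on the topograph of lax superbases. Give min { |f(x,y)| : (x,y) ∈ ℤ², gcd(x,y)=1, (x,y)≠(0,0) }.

descent: ρ → (-3,6,2)  [lands on river]
river: ρ → (2,6,-3)
closes: descent 1, river 2
min |a| on river = 2

2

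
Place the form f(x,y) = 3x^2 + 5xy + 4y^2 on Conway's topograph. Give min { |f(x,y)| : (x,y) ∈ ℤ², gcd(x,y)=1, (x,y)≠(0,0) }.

translate: b→-1 (≡5 mod 6), so (3,5,4)→(3,-1,2)
flip: (3,-1,2)→(2,1,3)
reduced (well bottom): (2,1,3) with a≤c, −a<b≤a
well minimum = a = 2

2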